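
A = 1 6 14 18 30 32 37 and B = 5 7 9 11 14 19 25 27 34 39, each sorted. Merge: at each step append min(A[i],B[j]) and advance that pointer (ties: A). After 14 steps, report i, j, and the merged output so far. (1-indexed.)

[i=1,j=1] A[i]=1<=B[j]=5 take 1 → i++
[i=2,j=1] A[i]=6>B[j]=5 take 5 → j++
[i=2,j=2] A[i]=6<=B[j]=7 take 6 → i++
[i=3,j=2] A[i]=14>B[j]=7 take 7 → j++
[i=3,j=3] A[i]=14>B[j]=9 take 9 → j++
[i=3,j=4] A[i]=14>B[j]=11 take 11 → j++
[i=3,j=5] A[i]=14<=B[j]=14 take 14 → i++
[i=4,j=5] A[i]=18>B[j]=14 take 14 → j++
[i=4,j=6] A[i]=18<=B[j]=19 take 18 → i++
[i=5,j=6] A[i]=30>B[j]=19 take 19 → j++
[i=5,j=7] A[i]=30>B[j]=25 take 25 → j++
[i=5,j=8] A[i]=30>B[j]=27 take 27 → j++
[i=5,j=9] A[i]=30<=B[j]=34 take 30 → i++
[i=6,j=9] A[i]=32<=B[j]=34 take 32 → i++

i=7, j=9, merged so far=[1, 5, 6, 7, 9, 11, 14, 14, 18, 19, 25, 27, 30, 32]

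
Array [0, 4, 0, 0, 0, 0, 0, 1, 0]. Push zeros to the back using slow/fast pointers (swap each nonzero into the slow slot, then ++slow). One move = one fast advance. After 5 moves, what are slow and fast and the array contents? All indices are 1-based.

slow=1 fast=1: a[fast]=0, fast++
slow=1 fast=2: a[fast]=4≠0 swap→a[1]=4, slow++,fast++
slow=2 fast=3: a[fast]=0, fast++
slow=2 fast=4: a[fast]=0, fast++
slow=2 fast=5: a[fast]=0, fast++

slow=2, fast=6, a=[4, 0, 0, 0, 0, 0, 0, 1, 0]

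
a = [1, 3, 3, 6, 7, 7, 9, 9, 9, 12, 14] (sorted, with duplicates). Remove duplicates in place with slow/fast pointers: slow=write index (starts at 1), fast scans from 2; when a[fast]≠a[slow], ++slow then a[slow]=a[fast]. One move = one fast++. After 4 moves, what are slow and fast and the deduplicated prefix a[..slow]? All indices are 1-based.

slow=1 fast=2: a[fast]=3≠a[slow]=1 write a[2]=3, slow++,fast++
slow=2 fast=3: a[fast]=3=a[slow] dup, fast++
slow=2 fast=4: a[fast]=6≠a[slow]=3 write a[3]=6, slow++,fast++
slow=3 fast=5: a[fast]=7≠a[slow]=6 write a[4]=7, slow++,fast++

slow=4, fast=6, prefix=[1, 3, 6, 7]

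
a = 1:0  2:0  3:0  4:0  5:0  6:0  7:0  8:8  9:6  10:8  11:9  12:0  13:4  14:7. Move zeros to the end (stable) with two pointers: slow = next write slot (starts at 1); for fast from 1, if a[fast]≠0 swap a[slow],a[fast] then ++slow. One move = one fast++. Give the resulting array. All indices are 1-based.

(s=1,f=1) a[fast]=0 → fast++
(s=1,f=2) a[fast]=0 → fast++
(s=1,f=3) a[fast]=0 → fast++
(s=1,f=4) a[fast]=0 → fast++
(s=1,f=5) a[fast]=0 → fast++
(s=1,f=6) a[fast]=0 → fast++
(s=1,f=7) a[fast]=0 → fast++
(s=1,f=8) a[fast]=8≠0 swap→a[1]=8 → slow++,fast++
(s=2,f=9) a[fast]=6≠0 swap→a[2]=6 → slow++,fast++
(s=3,f=10) a[fast]=8≠0 swap→a[3]=8 → slow++,fast++
(s=4,f=11) a[fast]=9≠0 swap→a[4]=9 → slow++,fast++
(s=5,f=12) a[fast]=0 → fast++
(s=5,f=13) a[fast]=4≠0 swap→a[5]=4 → slow++,fast++
(s=6,f=14) a[fast]=7≠0 swap→a[6]=7 → slow++,fast++

[8, 6, 8, 9, 4, 7, 0, 0, 0, 0, 0, 0, 0, 0]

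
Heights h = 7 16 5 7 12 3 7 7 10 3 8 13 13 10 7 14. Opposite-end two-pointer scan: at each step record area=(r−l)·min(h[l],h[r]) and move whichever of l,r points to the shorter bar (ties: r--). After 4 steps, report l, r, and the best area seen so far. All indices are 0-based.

l=1, r=12, best area=196

l=0 r=15: min(7,14)*15=105 best=105 *, l++
l=1 r=15: min(16,14)*14=196 best=196 *, r--
l=1 r=14: min(16,7)*13=91 best=196, r--
l=1 r=13: min(16,10)*12=120 best=196, r--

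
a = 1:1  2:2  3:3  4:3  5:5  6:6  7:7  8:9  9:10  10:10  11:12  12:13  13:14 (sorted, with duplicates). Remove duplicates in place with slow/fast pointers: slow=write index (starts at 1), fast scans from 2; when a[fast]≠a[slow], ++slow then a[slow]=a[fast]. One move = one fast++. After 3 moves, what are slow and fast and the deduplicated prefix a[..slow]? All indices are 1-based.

slow=3, fast=5, prefix=[1, 2, 3]

(s=1,f=2) a[fast]=2≠a[slow]=1 write a[2]=2 → slow++,fast++
(s=2,f=3) a[fast]=3≠a[slow]=2 write a[3]=3 → slow++,fast++
(s=3,f=4) a[fast]=3=a[slow] dup → fast++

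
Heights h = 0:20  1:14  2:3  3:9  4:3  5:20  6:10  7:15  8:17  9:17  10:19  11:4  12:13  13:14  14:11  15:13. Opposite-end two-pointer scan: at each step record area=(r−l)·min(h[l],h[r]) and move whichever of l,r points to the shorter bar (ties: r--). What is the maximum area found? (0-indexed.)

[0,15] min(20,13)*15=195 best=195 * → r--
[0,14] min(20,11)*14=154 best=195 → r--
[0,13] min(20,14)*13=182 best=195 → r--
[0,12] min(20,13)*12=156 best=195 → r--
[0,11] min(20,4)*11=44 best=195 → r--
[0,10] min(20,19)*10=190 best=195 → r--
[0,9] min(20,17)*9=153 best=195 → r--
[0,8] min(20,17)*8=136 best=195 → r--
[0,7] min(20,15)*7=105 best=195 → r--
[0,6] min(20,10)*6=60 best=195 → r--
[0,5] min(20,20)*5=100 best=195 → r--
[0,4] min(20,3)*4=12 best=195 → r--
[0,3] min(20,9)*3=27 best=195 → r--
[0,2] min(20,3)*2=6 best=195 → r--
[0,1] min(20,14)*1=14 best=195 → r--

max area = 195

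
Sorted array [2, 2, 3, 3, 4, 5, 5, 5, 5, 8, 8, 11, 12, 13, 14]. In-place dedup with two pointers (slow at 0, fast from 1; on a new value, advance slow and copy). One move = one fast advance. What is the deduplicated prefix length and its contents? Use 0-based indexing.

(s=0,f=1) a[fast]=2=a[slow] dup → fast++
(s=0,f=2) a[fast]=3≠a[slow]=2 write a[1]=3 → slow++,fast++
(s=1,f=3) a[fast]=3=a[slow] dup → fast++
(s=1,f=4) a[fast]=4≠a[slow]=3 write a[2]=4 → slow++,fast++
(s=2,f=5) a[fast]=5≠a[slow]=4 write a[3]=5 → slow++,fast++
(s=3,f=6) a[fast]=5=a[slow] dup → fast++
(s=3,f=7) a[fast]=5=a[slow] dup → fast++
(s=3,f=8) a[fast]=5=a[slow] dup → fast++
(s=3,f=9) a[fast]=8≠a[slow]=5 write a[4]=8 → slow++,fast++
(s=4,f=10) a[fast]=8=a[slow] dup → fast++
(s=4,f=11) a[fast]=11≠a[slow]=8 write a[5]=11 → slow++,fast++
(s=5,f=12) a[fast]=12≠a[slow]=11 write a[6]=12 → slow++,fast++
(s=6,f=13) a[fast]=13≠a[slow]=12 write a[7]=13 → slow++,fast++
(s=7,f=14) a[fast]=14≠a[slow]=13 write a[8]=14 → slow++,fast++

length 9; prefix = [2, 3, 4, 5, 8, 11, 12, 13, 14]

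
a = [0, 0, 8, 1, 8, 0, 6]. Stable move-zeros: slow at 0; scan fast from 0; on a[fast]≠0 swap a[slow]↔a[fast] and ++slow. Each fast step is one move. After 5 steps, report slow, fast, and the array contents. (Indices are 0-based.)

slow=3, fast=5, a=[8, 1, 8, 0, 0, 0, 6]

(s=0,f=0) a[fast]=0 → fast++
(s=0,f=1) a[fast]=0 → fast++
(s=0,f=2) a[fast]=8≠0 swap→a[0]=8 → slow++,fast++
(s=1,f=3) a[fast]=1≠0 swap→a[1]=1 → slow++,fast++
(s=2,f=4) a[fast]=8≠0 swap→a[2]=8 → slow++,fast++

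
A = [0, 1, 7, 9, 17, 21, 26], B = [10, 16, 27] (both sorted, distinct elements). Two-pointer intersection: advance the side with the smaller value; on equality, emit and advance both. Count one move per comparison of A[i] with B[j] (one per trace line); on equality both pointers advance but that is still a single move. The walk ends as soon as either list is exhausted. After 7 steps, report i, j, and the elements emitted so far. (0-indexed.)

[i=0,j=0] 0<10 → i++
[i=1,j=0] 1<10 → i++
[i=2,j=0] 7<10 → i++
[i=3,j=0] 9<10 → i++
[i=4,j=0] 17>10 → j++
[i=4,j=1] 17>16 → j++
[i=4,j=2] 17<27 → i++

i=5, j=2, emitted=[]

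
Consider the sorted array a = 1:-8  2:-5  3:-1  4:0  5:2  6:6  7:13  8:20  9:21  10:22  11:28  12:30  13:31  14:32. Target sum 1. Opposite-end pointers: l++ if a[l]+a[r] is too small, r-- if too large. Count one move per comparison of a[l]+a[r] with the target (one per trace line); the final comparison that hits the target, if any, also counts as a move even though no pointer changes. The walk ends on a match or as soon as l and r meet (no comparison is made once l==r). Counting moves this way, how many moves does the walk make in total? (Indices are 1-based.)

l=1 r=14: -8+32=24 >1, r--
l=1 r=13: -8+31=23 >1, r--
l=1 r=12: -8+30=22 >1, r--
l=1 r=11: -8+28=20 >1, r--
l=1 r=10: -8+22=14 >1, r--
l=1 r=9: -8+21=13 >1, r--
l=1 r=8: -8+20=12 >1, r--
l=1 r=7: -8+13=5 >1, r--
l=1 r=6: -8+6=-2 <1, l++
l=2 r=6: -5+6=1, found

10 moves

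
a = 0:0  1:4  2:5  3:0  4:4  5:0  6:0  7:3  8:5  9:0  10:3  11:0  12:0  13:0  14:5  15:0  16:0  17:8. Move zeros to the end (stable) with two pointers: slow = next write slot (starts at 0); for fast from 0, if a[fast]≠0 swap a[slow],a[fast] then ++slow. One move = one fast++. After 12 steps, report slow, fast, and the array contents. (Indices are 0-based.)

slow=0 fast=0: a[fast]=0, fast++
slow=0 fast=1: a[fast]=4≠0 swap→a[0]=4, slow++,fast++
slow=1 fast=2: a[fast]=5≠0 swap→a[1]=5, slow++,fast++
slow=2 fast=3: a[fast]=0, fast++
slow=2 fast=4: a[fast]=4≠0 swap→a[2]=4, slow++,fast++
slow=3 fast=5: a[fast]=0, fast++
slow=3 fast=6: a[fast]=0, fast++
slow=3 fast=7: a[fast]=3≠0 swap→a[3]=3, slow++,fast++
slow=4 fast=8: a[fast]=5≠0 swap→a[4]=5, slow++,fast++
slow=5 fast=9: a[fast]=0, fast++
slow=5 fast=10: a[fast]=3≠0 swap→a[5]=3, slow++,fast++
slow=6 fast=11: a[fast]=0, fast++

slow=6, fast=12, a=[4, 5, 4, 3, 5, 3, 0, 0, 0, 0, 0, 0, 0, 0, 5, 0, 0, 8]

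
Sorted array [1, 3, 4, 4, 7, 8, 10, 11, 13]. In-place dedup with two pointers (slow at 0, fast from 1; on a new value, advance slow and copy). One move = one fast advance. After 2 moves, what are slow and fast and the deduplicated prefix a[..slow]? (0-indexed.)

slow=0 fast=1: a[fast]=3≠a[slow]=1 write a[1]=3, slow++,fast++
slow=1 fast=2: a[fast]=4≠a[slow]=3 write a[2]=4, slow++,fast++

slow=2, fast=3, prefix=[1, 3, 4]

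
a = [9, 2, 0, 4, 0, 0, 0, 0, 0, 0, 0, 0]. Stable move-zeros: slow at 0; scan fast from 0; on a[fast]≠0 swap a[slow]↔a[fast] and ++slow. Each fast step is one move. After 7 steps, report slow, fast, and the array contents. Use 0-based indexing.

(s=0,f=0) a[fast]=9≠0 swap→a[0]=9 → slow++,fast++
(s=1,f=1) a[fast]=2≠0 swap→a[1]=2 → slow++,fast++
(s=2,f=2) a[fast]=0 → fast++
(s=2,f=3) a[fast]=4≠0 swap→a[2]=4 → slow++,fast++
(s=3,f=4) a[fast]=0 → fast++
(s=3,f=5) a[fast]=0 → fast++
(s=3,f=6) a[fast]=0 → fast++

slow=3, fast=7, a=[9, 2, 4, 0, 0, 0, 0, 0, 0, 0, 0, 0]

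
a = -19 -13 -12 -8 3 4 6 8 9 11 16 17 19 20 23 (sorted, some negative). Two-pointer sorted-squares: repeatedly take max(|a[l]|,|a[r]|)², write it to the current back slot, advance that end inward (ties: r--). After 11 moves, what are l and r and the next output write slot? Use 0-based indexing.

[0,14] |-19|<=|23| out[14]=529 → r--
[0,13] |-19|<=|20| out[13]=400 → r--
[0,12] |-19|<=|19| out[12]=361 → r--
[0,11] |-19|>|17| out[11]=361 → l++
[1,11] |-13|<=|17| out[10]=289 → r--
[1,10] |-13|<=|16| out[9]=256 → r--
[1,9] |-13|>|11| out[8]=169 → l++
[2,9] |-12|>|11| out[7]=144 → l++
[3,9] |-8|<=|11| out[6]=121 → r--
[3,8] |-8|<=|9| out[5]=81 → r--
[3,7] |-8|<=|8| out[4]=64 → r--

l=3, r=6, next write slot=3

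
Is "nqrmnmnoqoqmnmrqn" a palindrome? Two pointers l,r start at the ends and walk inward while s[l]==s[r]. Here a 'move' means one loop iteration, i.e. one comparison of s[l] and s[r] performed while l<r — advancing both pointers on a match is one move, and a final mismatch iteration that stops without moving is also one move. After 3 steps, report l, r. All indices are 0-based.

l=3, r=13

[0,16] 'n'=='n' → l++,r--
[1,15] 'q'=='q' → l++,r--
[2,14] 'r'=='r' → l++,r--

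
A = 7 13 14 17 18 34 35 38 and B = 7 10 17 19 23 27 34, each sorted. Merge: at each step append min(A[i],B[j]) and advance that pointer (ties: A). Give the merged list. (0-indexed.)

[i=0,j=0] A[i]=7<=B[j]=7 take 7 → i++
[i=1,j=0] A[i]=13>B[j]=7 take 7 → j++
[i=1,j=1] A[i]=13>B[j]=10 take 10 → j++
[i=1,j=2] A[i]=13<=B[j]=17 take 13 → i++
[i=2,j=2] A[i]=14<=B[j]=17 take 14 → i++
[i=3,j=2] A[i]=17<=B[j]=17 take 17 → i++
[i=4,j=2] A[i]=18>B[j]=17 take 17 → j++
[i=4,j=3] A[i]=18<=B[j]=19 take 18 → i++
[i=5,j=3] A[i]=34>B[j]=19 take 19 → j++
[i=5,j=4] A[i]=34>B[j]=23 take 23 → j++
[i=5,j=5] A[i]=34>B[j]=27 take 27 → j++
[i=5,j=6] A[i]=34<=B[j]=34 take 34 → i++
[i=6,j=6] A[i]=35>B[j]=34 take 34 → j++
[i=6,j=7] B done, take A[i]=35 → i++
[i=7,j=7] B done, take A[i]=38 → i++

[7, 7, 10, 13, 14, 17, 17, 18, 19, 23, 27, 34, 34, 35, 38]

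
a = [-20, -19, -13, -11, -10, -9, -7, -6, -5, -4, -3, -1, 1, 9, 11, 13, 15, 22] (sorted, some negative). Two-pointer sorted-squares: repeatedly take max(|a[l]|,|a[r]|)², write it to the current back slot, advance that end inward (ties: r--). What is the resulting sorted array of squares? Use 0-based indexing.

[1, 1, 9, 16, 25, 36, 49, 81, 81, 100, 121, 121, 169, 169, 225, 361, 400, 484]

[0,17] |-20|<=|22| out[17]=484 → r--
[0,16] |-20|>|15| out[16]=400 → l++
[1,16] |-19|>|15| out[15]=361 → l++
[2,16] |-13|<=|15| out[14]=225 → r--
[2,15] |-13|<=|13| out[13]=169 → r--
[2,14] |-13|>|11| out[12]=169 → l++
[3,14] |-11|<=|11| out[11]=121 → r--
[3,13] |-11|>|9| out[10]=121 → l++
[4,13] |-10|>|9| out[9]=100 → l++
[5,13] |-9|<=|9| out[8]=81 → r--
[5,12] |-9|>|1| out[7]=81 → l++
[6,12] |-7|>|1| out[6]=49 → l++
[7,12] |-6|>|1| out[5]=36 → l++
[8,12] |-5|>|1| out[4]=25 → l++
[9,12] |-4|>|1| out[3]=16 → l++
[10,12] |-3|>|1| out[2]=9 → l++
[11,12] |-1|<=|1| out[1]=1 → r--
[11,11] |-1|<=|-1| out[0]=1 → r--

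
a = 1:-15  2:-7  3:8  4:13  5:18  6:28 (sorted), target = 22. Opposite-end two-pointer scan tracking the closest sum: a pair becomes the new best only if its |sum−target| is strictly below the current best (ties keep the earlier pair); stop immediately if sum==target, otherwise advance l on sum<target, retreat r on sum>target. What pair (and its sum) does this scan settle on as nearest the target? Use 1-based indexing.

pair (-7, 28) with sum 21 (|Δ|=1)

[1,6] -15+28=13 d=9 * → l++
[2,6] -7+28=21 d=1 * → l++
[3,6] 8+28=36 d=14 → r--
[3,5] 8+18=26 d=4 → r--
[3,4] 8+13=21 d=1 → l++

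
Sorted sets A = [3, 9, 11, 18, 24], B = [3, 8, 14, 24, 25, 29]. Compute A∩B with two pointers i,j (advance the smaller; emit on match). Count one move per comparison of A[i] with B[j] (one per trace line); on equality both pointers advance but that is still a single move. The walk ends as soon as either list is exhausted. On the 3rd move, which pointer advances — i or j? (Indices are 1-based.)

[i=1,j=1] 3==3 emit → i++,j++
[i=2,j=2] 9>8 → j++
[i=2,j=3] 9<14 → i++

i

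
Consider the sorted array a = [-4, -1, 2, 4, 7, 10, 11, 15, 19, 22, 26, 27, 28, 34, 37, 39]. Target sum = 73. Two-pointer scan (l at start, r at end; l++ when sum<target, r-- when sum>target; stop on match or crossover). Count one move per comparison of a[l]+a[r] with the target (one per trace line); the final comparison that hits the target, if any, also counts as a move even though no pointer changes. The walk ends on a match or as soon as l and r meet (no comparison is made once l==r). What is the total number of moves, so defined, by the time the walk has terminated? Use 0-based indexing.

l=0 r=15: -4+39=35 <73, l++
l=1 r=15: -1+39=38 <73, l++
l=2 r=15: 2+39=41 <73, l++
l=3 r=15: 4+39=43 <73, l++
l=4 r=15: 7+39=46 <73, l++
l=5 r=15: 10+39=49 <73, l++
l=6 r=15: 11+39=50 <73, l++
l=7 r=15: 15+39=54 <73, l++
l=8 r=15: 19+39=58 <73, l++
l=9 r=15: 22+39=61 <73, l++
l=10 r=15: 26+39=65 <73, l++
l=11 r=15: 27+39=66 <73, l++
l=12 r=15: 28+39=67 <73, l++
l=13 r=15: 34+39=73, found

14 moves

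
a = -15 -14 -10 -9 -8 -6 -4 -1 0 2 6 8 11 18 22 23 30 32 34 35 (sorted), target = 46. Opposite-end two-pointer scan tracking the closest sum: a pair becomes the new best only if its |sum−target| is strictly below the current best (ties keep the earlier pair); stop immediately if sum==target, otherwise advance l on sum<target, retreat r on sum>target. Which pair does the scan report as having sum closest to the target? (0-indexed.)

l=0 r=19: -15+35=20 d=26 *, l++
l=1 r=19: -14+35=21 d=25 *, l++
l=2 r=19: -10+35=25 d=21 *, l++
l=3 r=19: -9+35=26 d=20 *, l++
l=4 r=19: -8+35=27 d=19 *, l++
l=5 r=19: -6+35=29 d=17 *, l++
l=6 r=19: -4+35=31 d=15 *, l++
l=7 r=19: -1+35=34 d=12 *, l++
l=8 r=19: 0+35=35 d=11 *, l++
l=9 r=19: 2+35=37 d=9 *, l++
l=10 r=19: 6+35=41 d=5 *, l++
l=11 r=19: 8+35=43 d=3 *, l++
l=12 r=19: 11+35=46 d=0 *, stop

pair (11, 35) with sum 46 (|Δ|=0)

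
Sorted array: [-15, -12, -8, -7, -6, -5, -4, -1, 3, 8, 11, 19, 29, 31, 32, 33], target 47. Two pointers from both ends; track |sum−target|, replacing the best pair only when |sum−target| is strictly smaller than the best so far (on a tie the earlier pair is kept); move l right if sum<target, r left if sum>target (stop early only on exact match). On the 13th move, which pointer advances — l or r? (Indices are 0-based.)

[0,15] -15+33=18 d=29 * → l++
[1,15] -12+33=21 d=26 * → l++
[2,15] -8+33=25 d=22 * → l++
[3,15] -7+33=26 d=21 * → l++
[4,15] -6+33=27 d=20 * → l++
[5,15] -5+33=28 d=19 * → l++
[6,15] -4+33=29 d=18 * → l++
[7,15] -1+33=32 d=15 * → l++
[8,15] 3+33=36 d=11 * → l++
[9,15] 8+33=41 d=6 * → l++
[10,15] 11+33=44 d=3 * → l++
[11,15] 19+33=52 d=5 → r--
[11,14] 19+32=51 d=4 → r--

r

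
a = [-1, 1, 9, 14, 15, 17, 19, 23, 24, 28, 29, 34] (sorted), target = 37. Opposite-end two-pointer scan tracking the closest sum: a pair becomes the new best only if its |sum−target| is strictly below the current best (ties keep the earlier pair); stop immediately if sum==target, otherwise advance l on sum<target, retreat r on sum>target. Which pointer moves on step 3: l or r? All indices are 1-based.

l=1 r=12: -1+34=33 d=4 *, l++
l=2 r=12: 1+34=35 d=2 *, l++
l=3 r=12: 9+34=43 d=6, r--

r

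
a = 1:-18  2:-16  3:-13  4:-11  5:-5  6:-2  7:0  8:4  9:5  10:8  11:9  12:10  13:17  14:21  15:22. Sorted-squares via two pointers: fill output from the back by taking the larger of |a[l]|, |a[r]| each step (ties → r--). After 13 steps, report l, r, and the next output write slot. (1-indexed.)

[1,15] |-18|<=|22| out[15]=484 → r--
[1,14] |-18|<=|21| out[14]=441 → r--
[1,13] |-18|>|17| out[13]=324 → l++
[2,13] |-16|<=|17| out[12]=289 → r--
[2,12] |-16|>|10| out[11]=256 → l++
[3,12] |-13|>|10| out[10]=169 → l++
[4,12] |-11|>|10| out[9]=121 → l++
[5,12] |-5|<=|10| out[8]=100 → r--
[5,11] |-5|<=|9| out[7]=81 → r--
[5,10] |-5|<=|8| out[6]=64 → r--
[5,9] |-5|<=|5| out[5]=25 → r--
[5,8] |-5|>|4| out[4]=25 → l++
[6,8] |-2|<=|4| out[3]=16 → r--

l=6, r=7, next write slot=2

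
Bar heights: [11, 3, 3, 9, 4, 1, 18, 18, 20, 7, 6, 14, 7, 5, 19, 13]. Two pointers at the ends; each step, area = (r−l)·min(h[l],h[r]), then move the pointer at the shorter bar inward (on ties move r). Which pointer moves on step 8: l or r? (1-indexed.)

[1,16] min(11,13)*15=165 best=165 * → l++
[2,16] min(3,13)*14=42 best=165 → l++
[3,16] min(3,13)*13=39 best=165 → l++
[4,16] min(9,13)*12=108 best=165 → l++
[5,16] min(4,13)*11=44 best=165 → l++
[6,16] min(1,13)*10=10 best=165 → l++
[7,16] min(18,13)*9=117 best=165 → r--
[7,15] min(18,19)*8=144 best=165 → l++

l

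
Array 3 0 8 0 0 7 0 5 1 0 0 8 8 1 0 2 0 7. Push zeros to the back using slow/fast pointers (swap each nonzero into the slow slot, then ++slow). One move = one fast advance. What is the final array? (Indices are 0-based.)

[3, 8, 7, 5, 1, 8, 8, 1, 2, 7, 0, 0, 0, 0, 0, 0, 0, 0]

slow=0 fast=0: a[fast]=3≠0 swap→a[0]=3, slow++,fast++
slow=1 fast=1: a[fast]=0, fast++
slow=1 fast=2: a[fast]=8≠0 swap→a[1]=8, slow++,fast++
slow=2 fast=3: a[fast]=0, fast++
slow=2 fast=4: a[fast]=0, fast++
slow=2 fast=5: a[fast]=7≠0 swap→a[2]=7, slow++,fast++
slow=3 fast=6: a[fast]=0, fast++
slow=3 fast=7: a[fast]=5≠0 swap→a[3]=5, slow++,fast++
slow=4 fast=8: a[fast]=1≠0 swap→a[4]=1, slow++,fast++
slow=5 fast=9: a[fast]=0, fast++
slow=5 fast=10: a[fast]=0, fast++
slow=5 fast=11: a[fast]=8≠0 swap→a[5]=8, slow++,fast++
slow=6 fast=12: a[fast]=8≠0 swap→a[6]=8, slow++,fast++
slow=7 fast=13: a[fast]=1≠0 swap→a[7]=1, slow++,fast++
slow=8 fast=14: a[fast]=0, fast++
slow=8 fast=15: a[fast]=2≠0 swap→a[8]=2, slow++,fast++
slow=9 fast=16: a[fast]=0, fast++
slow=9 fast=17: a[fast]=7≠0 swap→a[9]=7, slow++,fast++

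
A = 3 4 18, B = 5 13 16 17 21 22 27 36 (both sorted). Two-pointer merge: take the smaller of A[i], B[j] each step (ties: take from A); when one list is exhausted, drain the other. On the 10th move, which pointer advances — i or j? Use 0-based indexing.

i=0 j=0: A[i]=3<=B[j]=5 take 3, i++
i=1 j=0: A[i]=4<=B[j]=5 take 4, i++
i=2 j=0: A[i]=18>B[j]=5 take 5, j++
i=2 j=1: A[i]=18>B[j]=13 take 13, j++
i=2 j=2: A[i]=18>B[j]=16 take 16, j++
i=2 j=3: A[i]=18>B[j]=17 take 17, j++
i=2 j=4: A[i]=18<=B[j]=21 take 18, i++
i=3 j=4: A done, take B[j]=21, j++
i=3 j=5: A done, take B[j]=22, j++
i=3 j=6: A done, take B[j]=27, j++

j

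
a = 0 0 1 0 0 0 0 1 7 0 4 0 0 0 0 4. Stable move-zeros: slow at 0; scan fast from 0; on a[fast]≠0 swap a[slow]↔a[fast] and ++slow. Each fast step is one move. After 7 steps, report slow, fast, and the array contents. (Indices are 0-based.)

slow=0 fast=0: a[fast]=0, fast++
slow=0 fast=1: a[fast]=0, fast++
slow=0 fast=2: a[fast]=1≠0 swap→a[0]=1, slow++,fast++
slow=1 fast=3: a[fast]=0, fast++
slow=1 fast=4: a[fast]=0, fast++
slow=1 fast=5: a[fast]=0, fast++
slow=1 fast=6: a[fast]=0, fast++

slow=1, fast=7, a=[1, 0, 0, 0, 0, 0, 0, 1, 7, 0, 4, 0, 0, 0, 0, 4]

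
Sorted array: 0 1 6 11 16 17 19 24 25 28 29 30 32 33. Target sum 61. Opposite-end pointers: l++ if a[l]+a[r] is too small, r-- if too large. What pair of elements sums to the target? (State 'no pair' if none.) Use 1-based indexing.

(28, 33)

[1,14] 0+33=33 <61 → l++
[2,14] 1+33=34 <61 → l++
[3,14] 6+33=39 <61 → l++
[4,14] 11+33=44 <61 → l++
[5,14] 16+33=49 <61 → l++
[6,14] 17+33=50 <61 → l++
[7,14] 19+33=52 <61 → l++
[8,14] 24+33=57 <61 → l++
[9,14] 25+33=58 <61 → l++
[10,14] 28+33=61 → found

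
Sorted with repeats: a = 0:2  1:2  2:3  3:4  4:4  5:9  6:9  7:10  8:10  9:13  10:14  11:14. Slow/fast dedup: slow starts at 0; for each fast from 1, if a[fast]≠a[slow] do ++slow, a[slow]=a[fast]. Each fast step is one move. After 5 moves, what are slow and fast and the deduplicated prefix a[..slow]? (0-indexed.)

slow=3, fast=6, prefix=[2, 3, 4, 9]

(s=0,f=1) a[fast]=2=a[slow] dup → fast++
(s=0,f=2) a[fast]=3≠a[slow]=2 write a[1]=3 → slow++,fast++
(s=1,f=3) a[fast]=4≠a[slow]=3 write a[2]=4 → slow++,fast++
(s=2,f=4) a[fast]=4=a[slow] dup → fast++
(s=2,f=5) a[fast]=9≠a[slow]=4 write a[3]=9 → slow++,fast++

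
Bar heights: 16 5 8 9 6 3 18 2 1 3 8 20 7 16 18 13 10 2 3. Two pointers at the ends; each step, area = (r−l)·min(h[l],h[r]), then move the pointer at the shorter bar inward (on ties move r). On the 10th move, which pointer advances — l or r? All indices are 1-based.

l=1 r=19: min(16,3)*18=54 best=54 *, r--
l=1 r=18: min(16,2)*17=34 best=54, r--
l=1 r=17: min(16,10)*16=160 best=160 *, r--
l=1 r=16: min(16,13)*15=195 best=195 *, r--
l=1 r=15: min(16,18)*14=224 best=224 *, l++
l=2 r=15: min(5,18)*13=65 best=224, l++
l=3 r=15: min(8,18)*12=96 best=224, l++
l=4 r=15: min(9,18)*11=99 best=224, l++
l=5 r=15: min(6,18)*10=60 best=224, l++
l=6 r=15: min(3,18)*9=27 best=224, l++

l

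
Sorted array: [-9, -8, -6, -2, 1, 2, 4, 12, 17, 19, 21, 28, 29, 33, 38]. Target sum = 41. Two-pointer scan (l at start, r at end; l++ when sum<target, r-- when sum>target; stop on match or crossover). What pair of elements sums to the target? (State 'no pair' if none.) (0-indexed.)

[0,14] -9+38=29 <41 → l++
[1,14] -8+38=30 <41 → l++
[2,14] -6+38=32 <41 → l++
[3,14] -2+38=36 <41 → l++
[4,14] 1+38=39 <41 → l++
[5,14] 2+38=40 <41 → l++
[6,14] 4+38=42 >41 → r--
[6,13] 4+33=37 <41 → l++
[7,13] 12+33=45 >41 → r--
[7,12] 12+29=41 → found

(12, 29)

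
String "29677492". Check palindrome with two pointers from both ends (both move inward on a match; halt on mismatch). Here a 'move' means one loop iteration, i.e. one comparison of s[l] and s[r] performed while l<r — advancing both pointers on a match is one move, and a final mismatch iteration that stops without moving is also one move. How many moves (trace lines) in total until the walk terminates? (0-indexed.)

3 moves

l=0 r=7: '2'=='2', l++,r--
l=1 r=6: '9'=='9', l++,r--
l=2 r=5: '6'!='4', stop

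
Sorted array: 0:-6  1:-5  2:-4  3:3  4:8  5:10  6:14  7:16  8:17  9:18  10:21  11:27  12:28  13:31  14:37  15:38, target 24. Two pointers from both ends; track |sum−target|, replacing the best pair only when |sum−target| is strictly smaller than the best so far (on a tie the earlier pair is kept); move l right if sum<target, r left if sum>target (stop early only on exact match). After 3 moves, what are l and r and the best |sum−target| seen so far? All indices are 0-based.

[0,15] -6+38=32 d=8 * → r--
[0,14] -6+37=31 d=7 * → r--
[0,13] -6+31=25 d=1 * → r--

l=0, r=12, best |Δ|=1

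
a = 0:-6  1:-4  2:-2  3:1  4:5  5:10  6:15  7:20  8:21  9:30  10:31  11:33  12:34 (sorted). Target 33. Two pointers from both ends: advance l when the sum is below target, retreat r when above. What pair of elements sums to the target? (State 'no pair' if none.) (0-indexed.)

l=0 r=12: -6+34=28 <33, l++
l=1 r=12: -4+34=30 <33, l++
l=2 r=12: -2+34=32 <33, l++
l=3 r=12: 1+34=35 >33, r--
l=3 r=11: 1+33=34 >33, r--
l=3 r=10: 1+31=32 <33, l++
l=4 r=10: 5+31=36 >33, r--
l=4 r=9: 5+30=35 >33, r--
l=4 r=8: 5+21=26 <33, l++
l=5 r=8: 10+21=31 <33, l++
l=6 r=8: 15+21=36 >33, r--
l=6 r=7: 15+20=35 >33, r--

no pair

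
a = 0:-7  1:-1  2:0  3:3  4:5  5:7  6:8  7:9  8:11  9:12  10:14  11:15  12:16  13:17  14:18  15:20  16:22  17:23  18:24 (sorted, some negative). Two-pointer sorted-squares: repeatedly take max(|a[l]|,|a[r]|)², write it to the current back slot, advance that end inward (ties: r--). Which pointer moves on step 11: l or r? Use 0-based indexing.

l=0 r=18: |-7|<=|24| out[18]=576, r--
l=0 r=17: |-7|<=|23| out[17]=529, r--
l=0 r=16: |-7|<=|22| out[16]=484, r--
l=0 r=15: |-7|<=|20| out[15]=400, r--
l=0 r=14: |-7|<=|18| out[14]=324, r--
l=0 r=13: |-7|<=|17| out[13]=289, r--
l=0 r=12: |-7|<=|16| out[12]=256, r--
l=0 r=11: |-7|<=|15| out[11]=225, r--
l=0 r=10: |-7|<=|14| out[10]=196, r--
l=0 r=9: |-7|<=|12| out[9]=144, r--
l=0 r=8: |-7|<=|11| out[8]=121, r--

r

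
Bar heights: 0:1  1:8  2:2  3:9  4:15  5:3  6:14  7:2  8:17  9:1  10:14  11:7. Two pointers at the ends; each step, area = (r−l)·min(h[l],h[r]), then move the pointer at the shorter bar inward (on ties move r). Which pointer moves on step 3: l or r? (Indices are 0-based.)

l

l=0 r=11: min(1,7)*11=11 best=11 *, l++
l=1 r=11: min(8,7)*10=70 best=70 *, r--
l=1 r=10: min(8,14)*9=72 best=72 *, l++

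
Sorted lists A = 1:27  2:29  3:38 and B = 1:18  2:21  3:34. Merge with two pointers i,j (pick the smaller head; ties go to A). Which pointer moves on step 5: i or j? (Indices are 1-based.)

j

i=1 j=1: A[i]=27>B[j]=18 take 18, j++
i=1 j=2: A[i]=27>B[j]=21 take 21, j++
i=1 j=3: A[i]=27<=B[j]=34 take 27, i++
i=2 j=3: A[i]=29<=B[j]=34 take 29, i++
i=3 j=3: A[i]=38>B[j]=34 take 34, j++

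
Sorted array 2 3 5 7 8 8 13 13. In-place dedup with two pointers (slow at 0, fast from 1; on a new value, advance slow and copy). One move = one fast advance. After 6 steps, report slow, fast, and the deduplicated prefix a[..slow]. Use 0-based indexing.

slow=0 fast=1: a[fast]=3≠a[slow]=2 write a[1]=3, slow++,fast++
slow=1 fast=2: a[fast]=5≠a[slow]=3 write a[2]=5, slow++,fast++
slow=2 fast=3: a[fast]=7≠a[slow]=5 write a[3]=7, slow++,fast++
slow=3 fast=4: a[fast]=8≠a[slow]=7 write a[4]=8, slow++,fast++
slow=4 fast=5: a[fast]=8=a[slow] dup, fast++
slow=4 fast=6: a[fast]=13≠a[slow]=8 write a[5]=13, slow++,fast++

slow=5, fast=7, prefix=[2, 3, 5, 7, 8, 13]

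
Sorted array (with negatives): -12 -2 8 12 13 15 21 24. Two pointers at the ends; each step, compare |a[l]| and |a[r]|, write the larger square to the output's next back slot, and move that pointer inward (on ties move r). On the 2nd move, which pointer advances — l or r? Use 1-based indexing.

l=1 r=8: |-12|<=|24| out[8]=576, r--
l=1 r=7: |-12|<=|21| out[7]=441, r--

r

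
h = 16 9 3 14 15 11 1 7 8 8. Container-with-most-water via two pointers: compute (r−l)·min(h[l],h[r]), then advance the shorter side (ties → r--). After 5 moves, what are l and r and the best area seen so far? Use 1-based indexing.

l=1 r=10: min(16,8)*9=72 best=72 *, r--
l=1 r=9: min(16,8)*8=64 best=72, r--
l=1 r=8: min(16,7)*7=49 best=72, r--
l=1 r=7: min(16,1)*6=6 best=72, r--
l=1 r=6: min(16,11)*5=55 best=72, r--

l=1, r=5, best area=72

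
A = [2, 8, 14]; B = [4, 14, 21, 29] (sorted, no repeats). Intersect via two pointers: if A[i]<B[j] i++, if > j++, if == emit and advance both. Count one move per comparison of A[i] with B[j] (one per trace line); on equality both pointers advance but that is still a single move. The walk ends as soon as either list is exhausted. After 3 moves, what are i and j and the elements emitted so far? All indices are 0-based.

i=2, j=1, emitted=[]

[i=0,j=0] 2<4 → i++
[i=1,j=0] 8>4 → j++
[i=1,j=1] 8<14 → i++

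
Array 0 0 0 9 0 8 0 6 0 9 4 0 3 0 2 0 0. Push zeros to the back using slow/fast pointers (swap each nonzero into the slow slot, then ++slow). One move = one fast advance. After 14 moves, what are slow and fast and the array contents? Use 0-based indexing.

(s=0,f=0) a[fast]=0 → fast++
(s=0,f=1) a[fast]=0 → fast++
(s=0,f=2) a[fast]=0 → fast++
(s=0,f=3) a[fast]=9≠0 swap→a[0]=9 → slow++,fast++
(s=1,f=4) a[fast]=0 → fast++
(s=1,f=5) a[fast]=8≠0 swap→a[1]=8 → slow++,fast++
(s=2,f=6) a[fast]=0 → fast++
(s=2,f=7) a[fast]=6≠0 swap→a[2]=6 → slow++,fast++
(s=3,f=8) a[fast]=0 → fast++
(s=3,f=9) a[fast]=9≠0 swap→a[3]=9 → slow++,fast++
(s=4,f=10) a[fast]=4≠0 swap→a[4]=4 → slow++,fast++
(s=5,f=11) a[fast]=0 → fast++
(s=5,f=12) a[fast]=3≠0 swap→a[5]=3 → slow++,fast++
(s=6,f=13) a[fast]=0 → fast++

slow=6, fast=14, a=[9, 8, 6, 9, 4, 3, 0, 0, 0, 0, 0, 0, 0, 0, 2, 0, 0]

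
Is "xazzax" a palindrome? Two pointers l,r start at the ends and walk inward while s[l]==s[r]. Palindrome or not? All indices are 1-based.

palindrome

l=1 r=6: 'x'=='x', l++,r--
l=2 r=5: 'a'=='a', l++,r--
l=3 r=4: 'z'=='z', l++,r--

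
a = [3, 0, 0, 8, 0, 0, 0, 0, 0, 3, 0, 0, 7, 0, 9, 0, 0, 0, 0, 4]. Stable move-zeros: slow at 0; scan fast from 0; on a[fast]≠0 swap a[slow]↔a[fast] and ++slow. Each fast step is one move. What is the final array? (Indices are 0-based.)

slow=0 fast=0: a[fast]=3≠0 swap→a[0]=3, slow++,fast++
slow=1 fast=1: a[fast]=0, fast++
slow=1 fast=2: a[fast]=0, fast++
slow=1 fast=3: a[fast]=8≠0 swap→a[1]=8, slow++,fast++
slow=2 fast=4: a[fast]=0, fast++
slow=2 fast=5: a[fast]=0, fast++
slow=2 fast=6: a[fast]=0, fast++
slow=2 fast=7: a[fast]=0, fast++
slow=2 fast=8: a[fast]=0, fast++
slow=2 fast=9: a[fast]=3≠0 swap→a[2]=3, slow++,fast++
slow=3 fast=10: a[fast]=0, fast++
slow=3 fast=11: a[fast]=0, fast++
slow=3 fast=12: a[fast]=7≠0 swap→a[3]=7, slow++,fast++
slow=4 fast=13: a[fast]=0, fast++
slow=4 fast=14: a[fast]=9≠0 swap→a[4]=9, slow++,fast++
slow=5 fast=15: a[fast]=0, fast++
slow=5 fast=16: a[fast]=0, fast++
slow=5 fast=17: a[fast]=0, fast++
slow=5 fast=18: a[fast]=0, fast++
slow=5 fast=19: a[fast]=4≠0 swap→a[5]=4, slow++,fast++

[3, 8, 3, 7, 9, 4, 0, 0, 0, 0, 0, 0, 0, 0, 0, 0, 0, 0, 0, 0]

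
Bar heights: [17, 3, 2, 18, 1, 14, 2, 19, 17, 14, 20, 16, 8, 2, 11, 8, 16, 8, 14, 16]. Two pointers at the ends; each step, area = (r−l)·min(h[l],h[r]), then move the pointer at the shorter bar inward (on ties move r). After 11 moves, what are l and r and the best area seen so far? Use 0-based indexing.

[0,19] min(17,16)*19=304 best=304 * → r--
[0,18] min(17,14)*18=252 best=304 → r--
[0,17] min(17,8)*17=136 best=304 → r--
[0,16] min(17,16)*16=256 best=304 → r--
[0,15] min(17,8)*15=120 best=304 → r--
[0,14] min(17,11)*14=154 best=304 → r--
[0,13] min(17,2)*13=26 best=304 → r--
[0,12] min(17,8)*12=96 best=304 → r--
[0,11] min(17,16)*11=176 best=304 → r--
[0,10] min(17,20)*10=170 best=304 → l++
[1,10] min(3,20)*9=27 best=304 → l++

l=2, r=10, best area=304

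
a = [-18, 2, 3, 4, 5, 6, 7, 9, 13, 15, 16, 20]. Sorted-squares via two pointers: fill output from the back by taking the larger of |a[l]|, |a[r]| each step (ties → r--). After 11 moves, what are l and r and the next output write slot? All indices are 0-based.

l=1, r=1, next write slot=0

l=0 r=11: |-18|<=|20| out[11]=400, r--
l=0 r=10: |-18|>|16| out[10]=324, l++
l=1 r=10: |2|<=|16| out[9]=256, r--
l=1 r=9: |2|<=|15| out[8]=225, r--
l=1 r=8: |2|<=|13| out[7]=169, r--
l=1 r=7: |2|<=|9| out[6]=81, r--
l=1 r=6: |2|<=|7| out[5]=49, r--
l=1 r=5: |2|<=|6| out[4]=36, r--
l=1 r=4: |2|<=|5| out[3]=25, r--
l=1 r=3: |2|<=|4| out[2]=16, r--
l=1 r=2: |2|<=|3| out[1]=9, r--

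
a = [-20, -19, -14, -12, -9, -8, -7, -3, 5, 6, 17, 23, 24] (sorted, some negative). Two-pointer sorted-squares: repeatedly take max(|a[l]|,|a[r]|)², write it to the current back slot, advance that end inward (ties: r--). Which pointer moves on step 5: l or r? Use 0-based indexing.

l=0 r=12: |-20|<=|24| out[12]=576, r--
l=0 r=11: |-20|<=|23| out[11]=529, r--
l=0 r=10: |-20|>|17| out[10]=400, l++
l=1 r=10: |-19|>|17| out[9]=361, l++
l=2 r=10: |-14|<=|17| out[8]=289, r--

r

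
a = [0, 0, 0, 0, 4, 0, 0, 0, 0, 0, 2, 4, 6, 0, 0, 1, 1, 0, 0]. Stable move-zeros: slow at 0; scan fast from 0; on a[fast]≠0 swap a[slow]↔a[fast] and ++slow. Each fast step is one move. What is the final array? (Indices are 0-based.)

[4, 2, 4, 6, 1, 1, 0, 0, 0, 0, 0, 0, 0, 0, 0, 0, 0, 0, 0]

slow=0 fast=0: a[fast]=0, fast++
slow=0 fast=1: a[fast]=0, fast++
slow=0 fast=2: a[fast]=0, fast++
slow=0 fast=3: a[fast]=0, fast++
slow=0 fast=4: a[fast]=4≠0 swap→a[0]=4, slow++,fast++
slow=1 fast=5: a[fast]=0, fast++
slow=1 fast=6: a[fast]=0, fast++
slow=1 fast=7: a[fast]=0, fast++
slow=1 fast=8: a[fast]=0, fast++
slow=1 fast=9: a[fast]=0, fast++
slow=1 fast=10: a[fast]=2≠0 swap→a[1]=2, slow++,fast++
slow=2 fast=11: a[fast]=4≠0 swap→a[2]=4, slow++,fast++
slow=3 fast=12: a[fast]=6≠0 swap→a[3]=6, slow++,fast++
slow=4 fast=13: a[fast]=0, fast++
slow=4 fast=14: a[fast]=0, fast++
slow=4 fast=15: a[fast]=1≠0 swap→a[4]=1, slow++,fast++
slow=5 fast=16: a[fast]=1≠0 swap→a[5]=1, slow++,fast++
slow=6 fast=17: a[fast]=0, fast++
slow=6 fast=18: a[fast]=0, fast++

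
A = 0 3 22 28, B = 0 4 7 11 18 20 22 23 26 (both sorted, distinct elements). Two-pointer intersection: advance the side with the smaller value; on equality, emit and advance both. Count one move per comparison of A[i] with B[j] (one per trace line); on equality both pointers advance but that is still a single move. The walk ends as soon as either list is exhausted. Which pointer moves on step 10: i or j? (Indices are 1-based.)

i=1 j=1: 0==0 emit, i++,j++
i=2 j=2: 3<4, i++
i=3 j=2: 22>4, j++
i=3 j=3: 22>7, j++
i=3 j=4: 22>11, j++
i=3 j=5: 22>18, j++
i=3 j=6: 22>20, j++
i=3 j=7: 22==22 emit, i++,j++
i=4 j=8: 28>23, j++
i=4 j=9: 28>26, j++

j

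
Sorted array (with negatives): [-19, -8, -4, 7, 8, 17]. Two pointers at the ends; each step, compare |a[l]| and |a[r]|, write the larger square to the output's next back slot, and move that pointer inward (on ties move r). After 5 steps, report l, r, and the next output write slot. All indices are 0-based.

l=2, r=2, next write slot=0

l=0 r=5: |-19|>|17| out[5]=361, l++
l=1 r=5: |-8|<=|17| out[4]=289, r--
l=1 r=4: |-8|<=|8| out[3]=64, r--
l=1 r=3: |-8|>|7| out[2]=64, l++
l=2 r=3: |-4|<=|7| out[1]=49, r--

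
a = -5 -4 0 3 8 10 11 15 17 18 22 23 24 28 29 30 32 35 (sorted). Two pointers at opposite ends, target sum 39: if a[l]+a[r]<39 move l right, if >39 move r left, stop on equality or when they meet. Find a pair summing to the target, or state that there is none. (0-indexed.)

[0,17] -5+35=30 <39 → l++
[1,17] -4+35=31 <39 → l++
[2,17] 0+35=35 <39 → l++
[3,17] 3+35=38 <39 → l++
[4,17] 8+35=43 >39 → r--
[4,16] 8+32=40 >39 → r--
[4,15] 8+30=38 <39 → l++
[5,15] 10+30=40 >39 → r--
[5,14] 10+29=39 → found

(10, 29)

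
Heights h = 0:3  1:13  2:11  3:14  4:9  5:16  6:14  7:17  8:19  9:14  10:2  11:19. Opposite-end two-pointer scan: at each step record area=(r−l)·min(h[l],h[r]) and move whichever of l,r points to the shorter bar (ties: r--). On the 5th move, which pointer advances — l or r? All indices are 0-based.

l=0 r=11: min(3,19)*11=33 best=33 *, l++
l=1 r=11: min(13,19)*10=130 best=130 *, l++
l=2 r=11: min(11,19)*9=99 best=130, l++
l=3 r=11: min(14,19)*8=112 best=130, l++
l=4 r=11: min(9,19)*7=63 best=130, l++

l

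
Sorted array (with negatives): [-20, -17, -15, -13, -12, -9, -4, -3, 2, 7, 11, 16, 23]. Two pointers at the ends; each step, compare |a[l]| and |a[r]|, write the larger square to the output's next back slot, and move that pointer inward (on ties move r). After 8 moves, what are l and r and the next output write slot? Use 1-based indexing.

[1,13] |-20|<=|23| out[13]=529 → r--
[1,12] |-20|>|16| out[12]=400 → l++
[2,12] |-17|>|16| out[11]=289 → l++
[3,12] |-15|<=|16| out[10]=256 → r--
[3,11] |-15|>|11| out[9]=225 → l++
[4,11] |-13|>|11| out[8]=169 → l++
[5,11] |-12|>|11| out[7]=144 → l++
[6,11] |-9|<=|11| out[6]=121 → r--

l=6, r=10, next write slot=5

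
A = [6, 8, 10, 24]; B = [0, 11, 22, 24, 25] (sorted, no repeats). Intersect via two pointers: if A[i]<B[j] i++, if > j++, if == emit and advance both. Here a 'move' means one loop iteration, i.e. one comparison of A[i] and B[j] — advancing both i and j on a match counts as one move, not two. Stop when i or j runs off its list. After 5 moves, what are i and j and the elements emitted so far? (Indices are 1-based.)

i=4, j=3, emitted=[]

i=1 j=1: 6>0, j++
i=1 j=2: 6<11, i++
i=2 j=2: 8<11, i++
i=3 j=2: 10<11, i++
i=4 j=2: 24>11, j++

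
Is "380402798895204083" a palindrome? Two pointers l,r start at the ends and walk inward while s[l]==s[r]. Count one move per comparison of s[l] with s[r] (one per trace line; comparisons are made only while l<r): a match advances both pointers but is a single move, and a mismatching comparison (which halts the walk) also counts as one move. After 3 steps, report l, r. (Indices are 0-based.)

l=0 r=17: '3'=='3', l++,r--
l=1 r=16: '8'=='8', l++,r--
l=2 r=15: '0'=='0', l++,r--

l=3, r=14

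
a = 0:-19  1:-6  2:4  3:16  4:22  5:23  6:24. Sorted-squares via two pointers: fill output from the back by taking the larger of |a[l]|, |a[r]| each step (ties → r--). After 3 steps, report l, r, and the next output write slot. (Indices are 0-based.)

l=0, r=3, next write slot=3

l=0 r=6: |-19|<=|24| out[6]=576, r--
l=0 r=5: |-19|<=|23| out[5]=529, r--
l=0 r=4: |-19|<=|22| out[4]=484, r--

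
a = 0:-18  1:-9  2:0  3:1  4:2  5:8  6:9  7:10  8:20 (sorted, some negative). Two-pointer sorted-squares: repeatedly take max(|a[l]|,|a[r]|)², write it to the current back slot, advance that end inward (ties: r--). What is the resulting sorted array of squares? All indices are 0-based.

[0, 1, 4, 64, 81, 81, 100, 324, 400]

l=0 r=8: |-18|<=|20| out[8]=400, r--
l=0 r=7: |-18|>|10| out[7]=324, l++
l=1 r=7: |-9|<=|10| out[6]=100, r--
l=1 r=6: |-9|<=|9| out[5]=81, r--
l=1 r=5: |-9|>|8| out[4]=81, l++
l=2 r=5: |0|<=|8| out[3]=64, r--
l=2 r=4: |0|<=|2| out[2]=4, r--
l=2 r=3: |0|<=|1| out[1]=1, r--
l=2 r=2: |0|<=|0| out[0]=0, r--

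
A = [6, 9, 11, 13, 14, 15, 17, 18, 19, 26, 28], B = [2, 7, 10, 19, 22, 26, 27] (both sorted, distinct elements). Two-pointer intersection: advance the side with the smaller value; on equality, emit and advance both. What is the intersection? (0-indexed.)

[i=0,j=0] 6>2 → j++
[i=0,j=1] 6<7 → i++
[i=1,j=1] 9>7 → j++
[i=1,j=2] 9<10 → i++
[i=2,j=2] 11>10 → j++
[i=2,j=3] 11<19 → i++
[i=3,j=3] 13<19 → i++
[i=4,j=3] 14<19 → i++
[i=5,j=3] 15<19 → i++
[i=6,j=3] 17<19 → i++
[i=7,j=3] 18<19 → i++
[i=8,j=3] 19==19 emit → i++,j++
[i=9,j=4] 26>22 → j++
[i=9,j=5] 26==26 emit → i++,j++
[i=10,j=6] 28>27 → j++

intersection = [19, 26]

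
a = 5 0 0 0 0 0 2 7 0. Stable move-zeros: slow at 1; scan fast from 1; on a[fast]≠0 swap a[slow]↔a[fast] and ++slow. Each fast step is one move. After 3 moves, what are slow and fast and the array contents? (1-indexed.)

slow=2, fast=4, a=[5, 0, 0, 0, 0, 0, 2, 7, 0]

(s=1,f=1) a[fast]=5≠0 swap→a[1]=5 → slow++,fast++
(s=2,f=2) a[fast]=0 → fast++
(s=2,f=3) a[fast]=0 → fast++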